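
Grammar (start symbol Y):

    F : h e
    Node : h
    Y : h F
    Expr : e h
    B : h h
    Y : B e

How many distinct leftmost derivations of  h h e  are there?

Parse trees for h h e:
  [Y h [F h e]]
  [Y [B h h] e]

2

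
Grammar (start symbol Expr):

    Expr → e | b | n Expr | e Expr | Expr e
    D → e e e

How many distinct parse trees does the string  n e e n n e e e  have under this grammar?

29

Parse trees for n e e n n e e e (showing first 6 of 29):
  [Expr n [Expr e [Expr e [Expr n [Expr n [Expr e [Expr e [Expr e]]]]]]]]
  [Expr n [Expr e [Expr e [Expr n [Expr n [Expr e [Expr [Expr e] e]]]]]]]
  [Expr n [Expr e [Expr e [Expr n [Expr n [Expr [Expr e [Expr e]] e]]]]]]
  [Expr n [Expr e [Expr e [Expr n [Expr n [Expr [Expr [Expr e] e] e]]]]]]
  [Expr n [Expr e [Expr e [Expr n [Expr [Expr n [Expr e [Expr e]]] e]]]]]
  [Expr n [Expr e [Expr e [Expr n [Expr [Expr n [Expr [Expr e] e]] e]]]]]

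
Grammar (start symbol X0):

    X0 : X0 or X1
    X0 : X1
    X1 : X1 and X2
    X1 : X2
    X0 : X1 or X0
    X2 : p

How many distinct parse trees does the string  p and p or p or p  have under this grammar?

Parse trees for p and p or p or p:
  [X0 [X0 [X0 [X1 [X1 [X2 p]] and [X2 p]]] or [X1 [X2 p]]] or [X1 [X2 p]]]
  [X0 [X0 [X1 [X1 [X2 p]] and [X2 p]] or [X0 [X1 [X2 p]]]] or [X1 [X2 p]]]
  [X0 [X1 [X1 [X2 p]] and [X2 p]] or [X0 [X0 [X1 [X2 p]]] or [X1 [X2 p]]]]
  [X0 [X1 [X1 [X2 p]] and [X2 p]] or [X0 [X1 [X2 p]] or [X0 [X1 [X2 p]]]]]

4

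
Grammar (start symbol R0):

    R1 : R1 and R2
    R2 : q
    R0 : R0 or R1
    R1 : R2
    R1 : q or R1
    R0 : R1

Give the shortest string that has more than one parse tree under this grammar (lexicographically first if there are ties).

length 1: no string has ≥2 trees
length 3: q or q has 2 parse trees

Two derivations of q or q:
  R0 ⇒ R0 or R1 ⇒ R1 or R1 ⇒ R2 or R1 ⇒ q or R1 ⇒ q or R2 ⇒ q or q
  R0 ⇒ R1 ⇒ q or R1 ⇒ q or R2 ⇒ q or q

q or q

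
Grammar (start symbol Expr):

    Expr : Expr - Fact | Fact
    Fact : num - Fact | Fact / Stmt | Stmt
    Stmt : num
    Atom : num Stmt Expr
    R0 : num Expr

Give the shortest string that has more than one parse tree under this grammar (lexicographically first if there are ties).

num - num

length 1: no string has ≥2 trees
length 3: num - num has 2 parse trees

Two derivations of num - num:
  Expr ⇒ Expr - Fact ⇒ Fact - Fact ⇒ Stmt - Fact ⇒ num - Fact ⇒ num - Stmt ⇒ num - num
  Expr ⇒ Fact ⇒ num - Fact ⇒ num - Stmt ⇒ num - num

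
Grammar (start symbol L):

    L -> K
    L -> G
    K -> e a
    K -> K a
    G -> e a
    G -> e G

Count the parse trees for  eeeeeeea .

1

Parse trees for eeeeeeea:
  [L [G e [G e [G e [G e [G e [G e [G e a]]]]]]]]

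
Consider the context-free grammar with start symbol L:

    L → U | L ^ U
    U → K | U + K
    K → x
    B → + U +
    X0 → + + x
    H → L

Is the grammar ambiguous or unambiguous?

Unambiguous

(B, X0, H are unreachable from L, so their rules don't affect L(L).) L → L ^ U | U  ;  U → U + K | K  — a left-associative chain with K at the bottom. Each string factors uniquely by precedence.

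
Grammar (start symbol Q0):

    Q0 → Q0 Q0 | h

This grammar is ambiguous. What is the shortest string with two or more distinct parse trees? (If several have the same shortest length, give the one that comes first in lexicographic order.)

h h h

length 1: no string has ≥2 trees
length 2: no string has ≥2 trees
length 3: h h h has 2 parse trees

Two derivations of h h h:
  Q0 ⇒ Q0 Q0 ⇒ Q0 Q0 Q0 ⇒ h Q0 Q0 ⇒ h h Q0 ⇒ h h h
  Q0 ⇒ Q0 Q0 ⇒ h Q0 ⇒ h Q0 Q0 ⇒ h h Q0 ⇒ h h h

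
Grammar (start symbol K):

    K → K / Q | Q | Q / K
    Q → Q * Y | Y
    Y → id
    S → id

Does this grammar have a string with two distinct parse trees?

Witness: id / id

Derivation 1: K ⇒ K / Q ⇒ Q / Q ⇒ Y / Q ⇒ id / Q ⇒ id / Y ⇒ id / id
Derivation 2: K ⇒ Q / K ⇒ Y / K ⇒ id / K ⇒ id / Q ⇒ id / Y ⇒ id / id

Two distinct leftmost derivations for the same string.

Ambiguous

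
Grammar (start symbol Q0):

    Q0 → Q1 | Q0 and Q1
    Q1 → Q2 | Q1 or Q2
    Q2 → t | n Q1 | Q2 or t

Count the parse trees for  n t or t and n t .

4

Parse trees for n t or t and n t:
  [Q0 [Q0 [Q1 [Q2 n [Q1 [Q2 [Q2 t] or t]]]]] and [Q1 [Q2 n [Q1 [Q2 t]]]]]
  [Q0 [Q0 [Q1 [Q2 n [Q1 [Q1 [Q2 t]] or [Q2 t]]]]] and [Q1 [Q2 n [Q1 [Q2 t]]]]]
  [Q0 [Q0 [Q1 [Q2 [Q2 n [Q1 [Q2 t]]] or t]]] and [Q1 [Q2 n [Q1 [Q2 t]]]]]
  [Q0 [Q0 [Q1 [Q1 [Q2 n [Q1 [Q2 t]]]] or [Q2 t]]] and [Q1 [Q2 n [Q1 [Q2 t]]]]]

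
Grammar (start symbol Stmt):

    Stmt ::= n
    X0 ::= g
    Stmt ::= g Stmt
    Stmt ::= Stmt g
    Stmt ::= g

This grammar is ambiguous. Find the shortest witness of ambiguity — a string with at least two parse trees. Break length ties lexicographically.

g g

length 1: no string has ≥2 trees
length 2: g g has 2 parse trees

Two derivations of g g:
  Stmt ⇒ g Stmt ⇒ g g
  Stmt ⇒ Stmt g ⇒ g g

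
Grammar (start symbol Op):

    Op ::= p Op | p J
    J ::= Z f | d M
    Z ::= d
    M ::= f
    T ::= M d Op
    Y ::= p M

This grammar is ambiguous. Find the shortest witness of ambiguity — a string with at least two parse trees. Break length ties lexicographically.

p d f

length 3: p d f has 2 parse trees

Two derivations of p d f:
  Op ⇒ p J ⇒ p Z f ⇒ p d f
  Op ⇒ p J ⇒ p d M ⇒ p d f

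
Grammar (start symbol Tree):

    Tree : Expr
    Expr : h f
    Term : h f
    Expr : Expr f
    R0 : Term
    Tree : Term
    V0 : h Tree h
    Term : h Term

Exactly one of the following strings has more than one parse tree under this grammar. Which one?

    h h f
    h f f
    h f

h h f: 1 tree
h f f: 1 tree
h f: 2 trees

h f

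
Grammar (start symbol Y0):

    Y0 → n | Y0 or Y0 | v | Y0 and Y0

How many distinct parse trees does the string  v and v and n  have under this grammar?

Parse trees for v and v and n:
  [Y0 [Y0 v] and [Y0 [Y0 v] and [Y0 n]]]
  [Y0 [Y0 [Y0 v] and [Y0 v]] and [Y0 n]]

2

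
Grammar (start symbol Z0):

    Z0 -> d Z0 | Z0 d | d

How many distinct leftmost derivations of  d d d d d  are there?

16

Parse trees for d d d d d (showing first 6 of 16):
  [Z0 d [Z0 d [Z0 d [Z0 d [Z0 d]]]]]
  [Z0 d [Z0 d [Z0 d [Z0 [Z0 d] d]]]]
  [Z0 d [Z0 d [Z0 [Z0 d [Z0 d]] d]]]
  [Z0 d [Z0 d [Z0 [Z0 [Z0 d] d] d]]]
  [Z0 d [Z0 [Z0 d [Z0 d [Z0 d]]] d]]
  [Z0 d [Z0 [Z0 d [Z0 [Z0 d] d]] d]]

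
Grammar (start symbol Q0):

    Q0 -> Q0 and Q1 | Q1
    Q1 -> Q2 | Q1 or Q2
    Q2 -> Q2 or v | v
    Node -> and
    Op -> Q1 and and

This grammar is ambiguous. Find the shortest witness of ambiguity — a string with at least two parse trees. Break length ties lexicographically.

v or v

length 1: no string has ≥2 trees
length 3: v or v has 2 parse trees

Two derivations of v or v:
  Q0 ⇒ Q1 ⇒ Q2 ⇒ Q2 or v ⇒ v or v
  Q0 ⇒ Q1 ⇒ Q1 or Q2 ⇒ Q2 or Q2 ⇒ v or Q2 ⇒ v or v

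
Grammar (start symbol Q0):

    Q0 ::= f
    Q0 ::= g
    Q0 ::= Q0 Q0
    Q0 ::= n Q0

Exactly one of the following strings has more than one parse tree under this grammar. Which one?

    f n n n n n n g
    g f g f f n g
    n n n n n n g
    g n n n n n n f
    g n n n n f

f n n n n n n g: 1 tree
g f g f f n g: 42 trees
n n n n n n g: 1 tree
g n n n n n n f: 1 tree
g n n n n f: 1 tree

g f g f f n g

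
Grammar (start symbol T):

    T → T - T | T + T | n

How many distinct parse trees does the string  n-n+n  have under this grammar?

2

Parse trees for n-n+n:
  [T [T n] - [T [T n] + [T n]]]
  [T [T [T n] - [T n]] + [T n]]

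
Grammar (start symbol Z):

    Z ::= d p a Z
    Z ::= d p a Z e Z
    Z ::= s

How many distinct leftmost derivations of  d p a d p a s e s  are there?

2

Parse trees for d p a d p a s e s:
  [Z d p a [Z d p a [Z s] e [Z s]]]
  [Z d p a [Z d p a [Z s]] e [Z s]]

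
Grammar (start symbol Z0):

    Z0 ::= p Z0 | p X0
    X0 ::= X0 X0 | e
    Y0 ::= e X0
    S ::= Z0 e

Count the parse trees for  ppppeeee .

5

Parse trees for ppppeeee:
  [Z0 p [Z0 p [Z0 p [Z0 p [X0 [X0 e] [X0 [X0 e] [X0 [X0 e] [X0 e]]]]]]]]
  [Z0 p [Z0 p [Z0 p [Z0 p [X0 [X0 e] [X0 [X0 [X0 e] [X0 e]] [X0 e]]]]]]]
  [Z0 p [Z0 p [Z0 p [Z0 p [X0 [X0 [X0 e] [X0 e]] [X0 [X0 e] [X0 e]]]]]]]
  [Z0 p [Z0 p [Z0 p [Z0 p [X0 [X0 [X0 e] [X0 [X0 e] [X0 e]]] [X0 e]]]]]]
  [Z0 p [Z0 p [Z0 p [Z0 p [X0 [X0 [X0 [X0 e] [X0 e]] [X0 e]] [X0 e]]]]]]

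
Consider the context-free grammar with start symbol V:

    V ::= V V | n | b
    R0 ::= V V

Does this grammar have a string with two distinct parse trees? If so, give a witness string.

Ambiguous

Witness: b b b

Derivation 1: V ⇒ V V ⇒ V V V ⇒ b V V ⇒ b b V ⇒ b b b
Derivation 2: V ⇒ V V ⇒ b V ⇒ b V V ⇒ b b V ⇒ b b b

Two distinct leftmost derivations for the same string.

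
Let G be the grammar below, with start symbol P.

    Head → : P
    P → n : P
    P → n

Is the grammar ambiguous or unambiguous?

Unambiguous

Only P is reachable from P; ignoring the rest: The reachable grammar is A → atom sep A | atom. Each atom is followed by either the separator (recurse) or end-of-string (stop) — no choice point.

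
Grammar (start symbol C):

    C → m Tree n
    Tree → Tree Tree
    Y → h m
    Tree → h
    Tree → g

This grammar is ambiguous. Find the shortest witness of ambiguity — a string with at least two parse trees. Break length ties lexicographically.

length 3: no string has ≥2 trees
length 4: no string has ≥2 trees
length 5: m g g g n has 2 parse trees

Two derivations of m g g g n:
  C ⇒ m Tree n ⇒ m Tree Tree n ⇒ m Tree Tree Tree n ⇒ m g Tree Tree n ⇒ m g g Tree n ⇒ m g g g n
  C ⇒ m Tree n ⇒ m Tree Tree n ⇒ m g Tree n ⇒ m g Tree Tree n ⇒ m g g Tree n ⇒ m g g g n

m g g g n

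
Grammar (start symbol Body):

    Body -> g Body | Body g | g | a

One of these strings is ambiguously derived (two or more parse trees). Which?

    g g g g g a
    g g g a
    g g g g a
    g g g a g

g g g g g a: 1 tree
g g g a: 1 tree
g g g g a: 1 tree
g g g a g: 4 trees

g g g a g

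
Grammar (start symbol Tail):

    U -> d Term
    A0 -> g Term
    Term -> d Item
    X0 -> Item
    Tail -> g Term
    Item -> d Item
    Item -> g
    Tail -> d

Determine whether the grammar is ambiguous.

Unambiguous

Only Tail, Term, Item are reachable from Tail; ignoring the rest: Restricted to the reachable nonterminals, every rule has the form A → t or A → t B, and no two rules for the same A share a first terminal. The grammar encodes a DFA — one run per string.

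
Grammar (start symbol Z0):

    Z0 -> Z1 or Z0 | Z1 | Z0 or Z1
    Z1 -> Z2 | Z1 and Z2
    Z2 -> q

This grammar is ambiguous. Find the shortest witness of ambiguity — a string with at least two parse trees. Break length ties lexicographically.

length 1: no string has ≥2 trees
length 3: q or q has 2 parse trees

Two derivations of q or q:
  Z0 ⇒ Z1 or Z0 ⇒ Z2 or Z0 ⇒ q or Z0 ⇒ q or Z1 ⇒ q or Z2 ⇒ q or q
  Z0 ⇒ Z0 or Z1 ⇒ Z1 or Z1 ⇒ Z2 or Z1 ⇒ q or Z1 ⇒ q or Z2 ⇒ q or q

q or q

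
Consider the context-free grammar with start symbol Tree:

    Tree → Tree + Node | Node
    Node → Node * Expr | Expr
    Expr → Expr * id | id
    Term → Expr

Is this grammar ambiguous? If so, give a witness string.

Ambiguous

Witness: id * id

Derivation 1: Tree ⇒ Node ⇒ Node * Expr ⇒ Expr * Expr ⇒ id * Expr ⇒ id * id
Derivation 2: Tree ⇒ Node ⇒ Expr ⇒ Expr * id ⇒ id * id

Two distinct leftmost derivations for the same string.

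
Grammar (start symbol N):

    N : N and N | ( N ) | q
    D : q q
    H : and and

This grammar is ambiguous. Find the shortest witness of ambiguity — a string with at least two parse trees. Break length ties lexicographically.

q and q and q

length 1: no string has ≥2 trees
length 3: no string has ≥2 trees
length 5: q and q and q has 2 parse trees

Two derivations of q and q and q:
  N ⇒ N and N ⇒ N and N and N ⇒ q and N and N ⇒ q and q and N ⇒ q and q and q
  N ⇒ N and N ⇒ q and N ⇒ q and N and N ⇒ q and q and N ⇒ q and q and q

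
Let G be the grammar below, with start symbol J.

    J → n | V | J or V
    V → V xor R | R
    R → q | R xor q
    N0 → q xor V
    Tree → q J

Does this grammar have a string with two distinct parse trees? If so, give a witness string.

Ambiguous

Witness: q xor q

Derivation 1: J ⇒ V ⇒ V xor R ⇒ R xor R ⇒ q xor R ⇒ q xor q
Derivation 2: J ⇒ V ⇒ R ⇒ R xor q ⇒ q xor q

Two distinct leftmost derivations for the same string.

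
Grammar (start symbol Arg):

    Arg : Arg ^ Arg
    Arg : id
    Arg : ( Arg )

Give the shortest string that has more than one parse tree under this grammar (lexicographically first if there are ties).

id ^ id ^ id

length 1: no string has ≥2 trees
length 3: no string has ≥2 trees
length 5: id ^ id ^ id has 2 parse trees

Two derivations of id ^ id ^ id:
  Arg ⇒ Arg ^ Arg ⇒ Arg ^ Arg ^ Arg ⇒ id ^ Arg ^ Arg ⇒ id ^ id ^ Arg ⇒ id ^ id ^ id
  Arg ⇒ Arg ^ Arg ⇒ id ^ Arg ⇒ id ^ Arg ^ Arg ⇒ id ^ id ^ Arg ⇒ id ^ id ^ id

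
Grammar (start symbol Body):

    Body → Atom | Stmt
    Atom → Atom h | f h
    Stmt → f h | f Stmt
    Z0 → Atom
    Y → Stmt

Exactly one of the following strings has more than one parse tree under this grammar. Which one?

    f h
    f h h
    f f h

f h

f h: 2 trees
f h h: 1 tree
f f h: 1 tree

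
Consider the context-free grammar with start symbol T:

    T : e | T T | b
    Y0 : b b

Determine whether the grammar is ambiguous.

Witness: b b b

Derivation 1: T ⇒ T T ⇒ T T T ⇒ b T T ⇒ b b T ⇒ b b b
Derivation 2: T ⇒ T T ⇒ b T ⇒ b T T ⇒ b b T ⇒ b b b

Two distinct leftmost derivations for the same string.

Ambiguous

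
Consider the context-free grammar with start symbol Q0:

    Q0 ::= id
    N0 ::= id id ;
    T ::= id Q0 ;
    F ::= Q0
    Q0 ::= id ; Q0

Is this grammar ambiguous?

Unambiguous

Only Q0 is reachable from Q0; ignoring the rest: The reachable grammar is A → atom sep A | atom. Each atom is followed by either the separator (recurse) or end-of-string (stop) — no choice point.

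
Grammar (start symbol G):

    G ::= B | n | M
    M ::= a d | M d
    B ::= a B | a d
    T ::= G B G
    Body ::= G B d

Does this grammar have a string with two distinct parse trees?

Ambiguous

Witness: a d

Derivation 1: G ⇒ B ⇒ a d
Derivation 2: G ⇒ M ⇒ a d

Two distinct leftmost derivations for the same string.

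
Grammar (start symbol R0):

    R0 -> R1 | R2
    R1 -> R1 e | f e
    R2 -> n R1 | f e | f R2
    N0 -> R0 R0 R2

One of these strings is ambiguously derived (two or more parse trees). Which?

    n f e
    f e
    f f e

f e

n f e: 1 tree
f e: 2 trees
f f e: 1 tree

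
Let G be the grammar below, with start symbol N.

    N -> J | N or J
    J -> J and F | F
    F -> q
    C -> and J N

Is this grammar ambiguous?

Unambiguous

Only N, J, F are reachable from N; ignoring the rest: This is a standard precedence ladder (N over J over F), with each level left-recursive on its own operator ('or' at N, 'and' at J). That structure is LR(1), hence unambiguous.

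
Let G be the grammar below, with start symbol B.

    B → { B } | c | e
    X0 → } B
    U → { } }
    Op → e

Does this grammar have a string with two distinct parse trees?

Unambiguous

(X0, U, Op are unreachable from B, so their rules don't affect L(B).) Each string is a nest of matched brackets around a single atom. An opening bracket forces the recursive rule; an atom forces the base rule.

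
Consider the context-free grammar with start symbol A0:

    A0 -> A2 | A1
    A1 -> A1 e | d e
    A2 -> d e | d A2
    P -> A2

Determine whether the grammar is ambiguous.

Witness: d e

Derivation 1: A0 ⇒ A2 ⇒ d e
Derivation 2: A0 ⇒ A1 ⇒ d e

Two distinct leftmost derivations for the same string.

Ambiguous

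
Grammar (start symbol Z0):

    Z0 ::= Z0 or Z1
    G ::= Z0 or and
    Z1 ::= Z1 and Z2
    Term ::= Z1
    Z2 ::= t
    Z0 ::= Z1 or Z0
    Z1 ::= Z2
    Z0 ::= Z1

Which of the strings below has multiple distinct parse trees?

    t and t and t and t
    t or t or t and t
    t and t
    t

t or t or t and t

t and t and t and t: 1 tree
t or t or t and t: 4 trees
t and t: 1 tree
t: 1 tree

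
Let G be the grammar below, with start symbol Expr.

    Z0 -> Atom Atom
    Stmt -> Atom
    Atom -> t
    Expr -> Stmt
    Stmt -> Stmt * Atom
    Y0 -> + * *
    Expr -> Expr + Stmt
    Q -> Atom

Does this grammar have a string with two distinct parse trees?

Only Expr, Stmt, Atom are reachable from Expr; ignoring the rest: The grammar is stratified — Expr handles '+' (left-recursive), Stmt handles '*', Atom atoms. Each operator has a fixed associativity and precedence level, so every string has one parse.

Unambiguous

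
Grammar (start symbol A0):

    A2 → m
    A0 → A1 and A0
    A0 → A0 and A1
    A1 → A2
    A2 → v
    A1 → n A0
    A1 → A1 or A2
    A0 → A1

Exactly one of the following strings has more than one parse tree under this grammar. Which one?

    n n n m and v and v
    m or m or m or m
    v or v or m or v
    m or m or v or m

n n n m and v and v

n n n m and v and v: 40 trees
m or m or m or m: 1 tree
v or v or m or v: 1 tree
m or m or v or m: 1 tree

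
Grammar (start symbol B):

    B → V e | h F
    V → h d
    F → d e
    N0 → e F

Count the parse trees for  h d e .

2

Parse trees for h d e:
  [B [V h d] e]
  [B h [F d e]]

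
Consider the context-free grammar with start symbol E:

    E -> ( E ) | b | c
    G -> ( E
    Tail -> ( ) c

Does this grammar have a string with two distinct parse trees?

Only E is reachable from E; ignoring the rest: Each string is a nest of matched brackets around a single atom. An opening bracket forces the recursive rule; an atom forces the base rule.

Unambiguous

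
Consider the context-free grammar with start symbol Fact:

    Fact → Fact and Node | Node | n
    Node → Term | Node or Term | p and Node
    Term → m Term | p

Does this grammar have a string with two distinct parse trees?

Witness: p and p

Derivation 1: Fact ⇒ Fact and Node ⇒ Node and Node ⇒ Term and Node ⇒ p and Node ⇒ p and Term ⇒ p and p
Derivation 2: Fact ⇒ Node ⇒ p and Node ⇒ p and Term ⇒ p and p

Two distinct leftmost derivations for the same string.

Ambiguous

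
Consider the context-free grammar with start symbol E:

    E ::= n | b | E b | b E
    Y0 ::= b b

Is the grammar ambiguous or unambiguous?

Ambiguous

Witness: b b

Derivation 1: E ⇒ E b ⇒ b b
Derivation 2: E ⇒ b E ⇒ b b

Two distinct leftmost derivations for the same string.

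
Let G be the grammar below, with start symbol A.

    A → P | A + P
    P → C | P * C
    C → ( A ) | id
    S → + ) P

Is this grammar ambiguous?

Unambiguous

(S is unreachable from A, so its rules don't affect L(A).) This is a standard precedence ladder (A over P over C), with each level left-recursive on its own operator ('+' at A, '*' at P). That structure is LR(1), hence unambiguous.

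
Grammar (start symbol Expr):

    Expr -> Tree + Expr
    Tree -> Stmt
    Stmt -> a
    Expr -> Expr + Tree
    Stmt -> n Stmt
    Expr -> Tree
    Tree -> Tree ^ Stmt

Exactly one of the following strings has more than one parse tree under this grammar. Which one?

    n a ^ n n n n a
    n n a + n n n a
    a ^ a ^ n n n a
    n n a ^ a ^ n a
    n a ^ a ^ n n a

n n a + n n n a

n a ^ n n n n a: 1 tree
n n a + n n n a: 2 trees
a ^ a ^ n n n a: 1 tree
n n a ^ a ^ n a: 1 tree
n a ^ a ^ n n a: 1 tree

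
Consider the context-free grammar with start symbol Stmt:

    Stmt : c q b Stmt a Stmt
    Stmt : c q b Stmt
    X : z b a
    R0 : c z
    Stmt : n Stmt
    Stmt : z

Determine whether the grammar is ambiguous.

Witness: c q b c q b z a z

Derivation 1: Stmt ⇒ c q b Stmt a Stmt ⇒ c q b c q b Stmt a Stmt ⇒ c q b c q b z a Stmt ⇒ c q b c q b z a z
Derivation 2: Stmt ⇒ c q b Stmt ⇒ c q b c q b Stmt a Stmt ⇒ c q b c q b z a Stmt ⇒ c q b c q b z a z

Two distinct leftmost derivations for the same string.

Ambiguous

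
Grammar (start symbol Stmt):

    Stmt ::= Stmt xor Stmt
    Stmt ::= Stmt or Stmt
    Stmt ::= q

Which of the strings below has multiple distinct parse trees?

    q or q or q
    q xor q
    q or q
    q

q or q or q

q or q or q: 2 trees
q xor q: 1 tree
q or q: 1 tree
q: 1 tree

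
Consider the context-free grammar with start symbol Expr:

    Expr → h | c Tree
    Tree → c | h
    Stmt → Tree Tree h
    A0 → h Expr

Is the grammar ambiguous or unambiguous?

Unambiguous

Only Expr, Tree are reachable from Expr; ignoring the rest: Each reachable nonterminal has at most one production per leading terminal, and all productions are right-linear; the derivation is determined token-by-token.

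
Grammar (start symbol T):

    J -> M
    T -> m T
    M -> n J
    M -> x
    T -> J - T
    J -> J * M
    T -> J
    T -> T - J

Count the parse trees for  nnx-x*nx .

2

Parse trees for nnx-x*nx:
  [T [J [M n [J [M n [J [M x]]]]]] - [T [J [J [M x]] * [M n [J [M x]]]]]]
  [T [T [J [M n [J [M n [J [M x]]]]]]] - [J [J [M x]] * [M n [J [M x]]]]]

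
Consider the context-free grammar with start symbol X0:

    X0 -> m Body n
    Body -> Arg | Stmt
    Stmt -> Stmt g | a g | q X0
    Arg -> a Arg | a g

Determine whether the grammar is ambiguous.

Ambiguous

Witness: m a g n

Derivation 1: X0 ⇒ m Body n ⇒ m Arg n ⇒ m a g n
Derivation 2: X0 ⇒ m Body n ⇒ m Stmt n ⇒ m a g n

Two distinct leftmost derivations for the same string.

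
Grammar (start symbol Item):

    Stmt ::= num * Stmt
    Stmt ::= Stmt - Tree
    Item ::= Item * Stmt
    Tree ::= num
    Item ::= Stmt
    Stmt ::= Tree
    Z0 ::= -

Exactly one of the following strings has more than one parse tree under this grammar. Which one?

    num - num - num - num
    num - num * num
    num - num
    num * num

num - num - num - num: 1 tree
num - num * num: 1 tree
num - num: 1 tree
num * num: 2 trees

num * num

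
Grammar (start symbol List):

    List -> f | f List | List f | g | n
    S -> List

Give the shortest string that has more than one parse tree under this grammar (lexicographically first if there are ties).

length 1: no string has ≥2 trees
length 2: f f has 2 parse trees

Two derivations of f f:
  List ⇒ f List ⇒ f f
  List ⇒ List f ⇒ f f

f f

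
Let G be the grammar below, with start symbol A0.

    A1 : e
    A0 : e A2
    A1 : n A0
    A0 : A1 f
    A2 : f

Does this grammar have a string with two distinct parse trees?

Witness: e f

Derivation 1: A0 ⇒ e A2 ⇒ e f
Derivation 2: A0 ⇒ A1 f ⇒ e f

Two distinct leftmost derivations for the same string.

Ambiguous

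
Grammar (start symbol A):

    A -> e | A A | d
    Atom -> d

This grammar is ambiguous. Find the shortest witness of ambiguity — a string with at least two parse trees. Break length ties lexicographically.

d d d

length 1: no string has ≥2 trees
length 2: no string has ≥2 trees
length 3: d d d has 2 parse trees

Two derivations of d d d:
  A ⇒ A A ⇒ A A A ⇒ d A A ⇒ d d A ⇒ d d d
  A ⇒ A A ⇒ d A ⇒ d A A ⇒ d d A ⇒ d d d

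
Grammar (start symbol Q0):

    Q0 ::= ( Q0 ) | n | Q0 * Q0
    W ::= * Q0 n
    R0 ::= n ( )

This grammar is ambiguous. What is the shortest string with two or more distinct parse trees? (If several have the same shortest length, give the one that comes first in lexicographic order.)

length 1: no string has ≥2 trees
length 3: no string has ≥2 trees
length 5: n * n * n has 2 parse trees

Two derivations of n * n * n:
  Q0 ⇒ Q0 * Q0 ⇒ n * Q0 ⇒ n * Q0 * Q0 ⇒ n * n * Q0 ⇒ n * n * n
  Q0 ⇒ Q0 * Q0 ⇒ Q0 * Q0 * Q0 ⇒ n * Q0 * Q0 ⇒ n * n * Q0 ⇒ n * n * n

n * n * n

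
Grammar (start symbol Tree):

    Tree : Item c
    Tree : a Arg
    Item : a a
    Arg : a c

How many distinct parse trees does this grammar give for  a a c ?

Parse trees for a a c:
  [Tree [Item a a] c]
  [Tree a [Arg a c]]

2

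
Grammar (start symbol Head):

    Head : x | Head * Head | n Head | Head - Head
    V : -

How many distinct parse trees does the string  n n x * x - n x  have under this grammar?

Parse trees for n n x * x - n x (showing first 6 of 9):
  [Head [Head n [Head n [Head x]]] * [Head [Head x] - [Head n [Head x]]]]
  [Head n [Head [Head n [Head x]] * [Head [Head x] - [Head n [Head x]]]]]
  [Head n [Head n [Head [Head x] * [Head [Head x] - [Head n [Head x]]]]]]
  [Head n [Head n [Head [Head [Head x] * [Head x]] - [Head n [Head x]]]]]
  [Head n [Head [Head [Head n [Head x]] * [Head x]] - [Head n [Head x]]]]
  [Head n [Head [Head n [Head [Head x] * [Head x]]] - [Head n [Head x]]]]

9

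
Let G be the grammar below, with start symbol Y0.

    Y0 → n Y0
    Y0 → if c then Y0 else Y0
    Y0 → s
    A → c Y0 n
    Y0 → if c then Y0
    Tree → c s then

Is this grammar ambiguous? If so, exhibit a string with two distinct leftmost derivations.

Ambiguous

Witness: if c then if c then s else s

Derivation 1: Y0 ⇒ if c then Y0 else Y0 ⇒ if c then if c then Y0 else Y0 ⇒ if c then if c then s else Y0 ⇒ if c then if c then s else s
Derivation 2: Y0 ⇒ if c then Y0 ⇒ if c then if c then Y0 else Y0 ⇒ if c then if c then s else Y0 ⇒ if c then if c then s else s

Two distinct leftmost derivations for the same string.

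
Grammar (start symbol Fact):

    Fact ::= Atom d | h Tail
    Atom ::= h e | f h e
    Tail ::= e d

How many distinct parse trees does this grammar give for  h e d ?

Parse trees for h e d:
  [Fact [Atom h e] d]
  [Fact h [Tail e d]]

2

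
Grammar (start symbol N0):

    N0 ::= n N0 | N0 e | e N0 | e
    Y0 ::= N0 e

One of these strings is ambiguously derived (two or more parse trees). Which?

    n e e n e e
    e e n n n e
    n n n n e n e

n e e n e e

n e e n e e: 6 trees
e e n n n e: 1 tree
n n n n e n e: 1 tree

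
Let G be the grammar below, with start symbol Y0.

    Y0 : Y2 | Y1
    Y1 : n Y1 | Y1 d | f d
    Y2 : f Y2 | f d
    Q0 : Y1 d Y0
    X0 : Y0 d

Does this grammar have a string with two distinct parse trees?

Ambiguous

Witness: f d

Derivation 1: Y0 ⇒ Y2 ⇒ f d
Derivation 2: Y0 ⇒ Y1 ⇒ f d

Two distinct leftmost derivations for the same string.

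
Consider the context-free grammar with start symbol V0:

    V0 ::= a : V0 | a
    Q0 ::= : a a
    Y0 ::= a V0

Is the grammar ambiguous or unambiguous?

Only V0 is reachable from V0; ignoring the rest: The reachable grammar is A → atom sep A | atom. Each atom is followed by either the separator (recurse) or end-of-string (stop) — no choice point.

Unambiguous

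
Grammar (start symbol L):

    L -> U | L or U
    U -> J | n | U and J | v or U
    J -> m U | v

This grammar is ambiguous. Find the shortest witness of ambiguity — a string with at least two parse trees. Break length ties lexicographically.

v or n

length 1: no string has ≥2 trees
length 2: no string has ≥2 trees
length 3: v or n has 2 parse trees

Two derivations of v or n:
  L ⇒ U ⇒ v or U ⇒ v or n
  L ⇒ L or U ⇒ U or U ⇒ J or U ⇒ v or U ⇒ v or n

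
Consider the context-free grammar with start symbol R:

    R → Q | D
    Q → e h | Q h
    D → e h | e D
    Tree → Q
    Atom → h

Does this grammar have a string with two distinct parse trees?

Ambiguous

Witness: e h

Derivation 1: R ⇒ Q ⇒ e h
Derivation 2: R ⇒ D ⇒ e h

Two distinct leftmost derivations for the same string.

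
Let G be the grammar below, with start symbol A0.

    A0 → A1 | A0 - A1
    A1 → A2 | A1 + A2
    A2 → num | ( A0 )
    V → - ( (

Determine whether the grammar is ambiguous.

Unambiguous

Only A0, A1, A2 are reachable from A0; ignoring the rest: This is a standard precedence ladder (A0 over A1 over A2), with each level left-recursive on its own operator ('-' at A0, '+' at A1). That structure is LR(1), hence unambiguous.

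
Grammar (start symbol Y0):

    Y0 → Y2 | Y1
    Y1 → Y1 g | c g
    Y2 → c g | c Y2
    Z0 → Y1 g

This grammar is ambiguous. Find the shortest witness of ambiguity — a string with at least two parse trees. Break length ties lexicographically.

length 2: c g has 2 parse trees

Two derivations of c g:
  Y0 ⇒ Y2 ⇒ c g
  Y0 ⇒ Y1 ⇒ c g

c g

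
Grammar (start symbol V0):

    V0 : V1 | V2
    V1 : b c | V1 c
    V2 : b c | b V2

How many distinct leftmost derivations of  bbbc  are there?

Parse trees for bbbc:
  [V0 [V2 b [V2 b [V2 b c]]]]

1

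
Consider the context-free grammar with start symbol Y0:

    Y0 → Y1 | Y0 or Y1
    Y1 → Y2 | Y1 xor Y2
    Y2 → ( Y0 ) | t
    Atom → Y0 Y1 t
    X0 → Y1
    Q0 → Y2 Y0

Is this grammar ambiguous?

Only Y0, Y1, Y2 are reachable from Y0; ignoring the rest: The grammar is stratified — Y0 handles 'or' (left-recursive), Y1 handles 'xor', Y2 atoms. Each operator has a fixed associativity and precedence level, so every string has one parse.

Unambiguous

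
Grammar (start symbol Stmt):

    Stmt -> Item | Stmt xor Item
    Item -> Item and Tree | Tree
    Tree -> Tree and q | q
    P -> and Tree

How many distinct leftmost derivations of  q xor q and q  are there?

2

Parse trees for q xor q and q:
  [Stmt [Stmt [Item [Tree q]]] xor [Item [Item [Tree q]] and [Tree q]]]
  [Stmt [Stmt [Item [Tree q]]] xor [Item [Tree [Tree q] and q]]]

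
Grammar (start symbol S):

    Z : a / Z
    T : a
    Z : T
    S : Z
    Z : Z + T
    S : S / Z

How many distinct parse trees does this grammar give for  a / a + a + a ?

Parse trees for a / a + a + a:
  [S [Z a / [Z [Z [Z [T a]] + [T a]] + [T a]]]]
  [S [Z [Z a / [Z [Z [T a]] + [T a]]] + [T a]]]
  [S [Z [Z [Z a / [Z [T a]]] + [T a]] + [T a]]]
  [S [S [Z [T a]]] / [Z [Z [Z [T a]] + [T a]] + [T a]]]

4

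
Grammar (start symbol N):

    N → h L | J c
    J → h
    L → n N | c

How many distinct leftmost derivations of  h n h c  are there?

Parse trees for h n h c:
  [N h [L n [N h [L c]]]]
  [N h [L n [N [J h] c]]]

2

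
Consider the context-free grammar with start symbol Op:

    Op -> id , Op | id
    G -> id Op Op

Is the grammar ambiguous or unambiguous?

(G is unreachable from Op, so its rules don't affect L(Op).) Right-recursive list with a separator: after each atom, whether the separator follows determines the rule. One parse per string.

Unambiguous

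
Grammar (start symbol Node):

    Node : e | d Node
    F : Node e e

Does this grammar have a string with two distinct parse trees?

Unambiguous

Only Node is reachable from Node; ignoring the rest: Each reachable nonterminal has at most one production per leading terminal, and all productions are right-linear; the derivation is determined token-by-token.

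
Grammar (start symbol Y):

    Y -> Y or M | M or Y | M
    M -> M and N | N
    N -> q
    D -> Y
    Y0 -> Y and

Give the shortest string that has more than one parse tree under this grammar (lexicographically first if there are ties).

length 1: no string has ≥2 trees
length 3: q or q has 2 parse trees

Two derivations of q or q:
  Y ⇒ Y or M ⇒ M or M ⇒ N or M ⇒ q or M ⇒ q or N ⇒ q or q
  Y ⇒ M or Y ⇒ N or Y ⇒ q or Y ⇒ q or M ⇒ q or N ⇒ q or q

q or q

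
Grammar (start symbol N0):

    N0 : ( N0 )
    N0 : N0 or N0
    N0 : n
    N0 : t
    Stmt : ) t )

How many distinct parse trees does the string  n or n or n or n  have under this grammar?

Parse trees for n or n or n or n:
  [N0 [N0 n] or [N0 [N0 n] or [N0 [N0 n] or [N0 n]]]]
  [N0 [N0 n] or [N0 [N0 [N0 n] or [N0 n]] or [N0 n]]]
  [N0 [N0 [N0 n] or [N0 n]] or [N0 [N0 n] or [N0 n]]]
  [N0 [N0 [N0 n] or [N0 [N0 n] or [N0 n]]] or [N0 n]]
  [N0 [N0 [N0 [N0 n] or [N0 n]] or [N0 n]] or [N0 n]]

5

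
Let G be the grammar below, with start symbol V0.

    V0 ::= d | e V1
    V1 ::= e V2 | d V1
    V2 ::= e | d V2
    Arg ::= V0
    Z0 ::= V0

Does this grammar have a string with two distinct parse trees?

Unambiguous

(Arg, Z0 are unreachable from V0, so their rules don't affect L(V0).) The reachable rules are right-linear with at most one rule per (nonterminal, next-terminal) pair. Each input token forces the next rule, so parsing is deterministic.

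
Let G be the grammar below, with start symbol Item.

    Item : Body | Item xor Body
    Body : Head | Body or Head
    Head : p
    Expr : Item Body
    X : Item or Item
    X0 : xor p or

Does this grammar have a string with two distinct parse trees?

(Expr, X, X0 are unreachable from Item, so their rules don't affect L(Item).) The grammar is stratified — Item handles 'xor' (left-recursive), Body handles 'or', Head atoms. Each operator has a fixed associativity and precedence level, so every string has one parse.

Unambiguous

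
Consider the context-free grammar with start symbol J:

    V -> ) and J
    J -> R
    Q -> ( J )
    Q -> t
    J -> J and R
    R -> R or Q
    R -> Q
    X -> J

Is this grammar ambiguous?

Unambiguous

Only J, R, Q are reachable from J; ignoring the rest: The grammar is stratified — J handles 'and' (left-recursive), R handles 'or', Q atoms. Each operator has a fixed associativity and precedence level, so every string has one parse.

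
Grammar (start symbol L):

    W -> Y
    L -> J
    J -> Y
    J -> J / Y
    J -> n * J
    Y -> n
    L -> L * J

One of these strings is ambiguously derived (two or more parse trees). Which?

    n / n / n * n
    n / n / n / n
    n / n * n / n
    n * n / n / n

n * n / n / n

n / n / n * n: 1 tree
n / n / n / n: 1 tree
n / n * n / n: 1 tree
n * n / n / n: 4 trees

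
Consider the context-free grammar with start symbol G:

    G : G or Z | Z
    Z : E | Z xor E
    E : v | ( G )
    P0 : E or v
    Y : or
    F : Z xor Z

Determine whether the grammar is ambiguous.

Unambiguous

Only G, Z, E are reachable from G; ignoring the rest: The grammar is stratified — G handles 'or' (left-recursive), Z handles 'xor', E atoms. Each operator has a fixed associativity and precedence level, so every string has one parse.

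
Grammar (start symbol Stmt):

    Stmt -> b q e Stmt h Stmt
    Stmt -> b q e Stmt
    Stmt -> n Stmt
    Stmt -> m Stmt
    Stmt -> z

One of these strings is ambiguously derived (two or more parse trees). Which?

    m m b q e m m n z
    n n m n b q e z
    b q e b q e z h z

m m b q e m m n z: 1 tree
n n m n b q e z: 1 tree
b q e b q e z h z: 2 trees

b q e b q e z h z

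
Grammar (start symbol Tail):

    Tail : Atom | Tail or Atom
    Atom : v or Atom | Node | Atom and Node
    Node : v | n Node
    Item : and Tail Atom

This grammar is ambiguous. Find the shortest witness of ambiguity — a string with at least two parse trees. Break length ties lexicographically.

v or v

length 1: no string has ≥2 trees
length 2: no string has ≥2 trees
length 3: v or v has 2 parse trees

Two derivations of v or v:
  Tail ⇒ Atom ⇒ v or Atom ⇒ v or Node ⇒ v or v
  Tail ⇒ Tail or Atom ⇒ Atom or Atom ⇒ Node or Atom ⇒ v or Atom ⇒ v or Node ⇒ v or v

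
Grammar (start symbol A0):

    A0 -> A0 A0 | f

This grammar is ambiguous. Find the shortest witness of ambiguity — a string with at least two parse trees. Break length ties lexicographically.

length 1: no string has ≥2 trees
length 2: no string has ≥2 trees
length 3: f f f has 2 parse trees

Two derivations of f f f:
  A0 ⇒ A0 A0 ⇒ A0 A0 A0 ⇒ f A0 A0 ⇒ f f A0 ⇒ f f f
  A0 ⇒ A0 A0 ⇒ f A0 ⇒ f A0 A0 ⇒ f f A0 ⇒ f f f

f f f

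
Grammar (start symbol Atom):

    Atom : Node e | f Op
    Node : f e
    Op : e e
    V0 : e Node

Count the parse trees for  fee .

Parse trees for fee:
  [Atom [Node f e] e]
  [Atom f [Op e e]]

2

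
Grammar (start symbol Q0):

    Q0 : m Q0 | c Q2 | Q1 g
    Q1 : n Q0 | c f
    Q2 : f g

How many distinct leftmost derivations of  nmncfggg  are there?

2

Parse trees for nmncfggg:
  [Q0 [Q1 n [Q0 m [Q0 [Q1 n [Q0 c [Q2 f g]]] g]]] g]
  [Q0 [Q1 n [Q0 m [Q0 [Q1 n [Q0 [Q1 c f] g]] g]]] g]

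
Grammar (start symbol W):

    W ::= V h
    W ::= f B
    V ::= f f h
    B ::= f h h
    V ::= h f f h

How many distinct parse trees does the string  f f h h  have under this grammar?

Parse trees for f f h h:
  [W [V f f h] h]
  [W f [B f h h]]

2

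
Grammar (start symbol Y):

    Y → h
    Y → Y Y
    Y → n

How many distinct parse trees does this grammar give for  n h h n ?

Parse trees for n h h n:
  [Y [Y n] [Y [Y h] [Y [Y h] [Y n]]]]
  [Y [Y n] [Y [Y [Y h] [Y h]] [Y n]]]
  [Y [Y [Y n] [Y h]] [Y [Y h] [Y n]]]
  [Y [Y [Y n] [Y [Y h] [Y h]]] [Y n]]
  [Y [Y [Y [Y n] [Y h]] [Y h]] [Y n]]

5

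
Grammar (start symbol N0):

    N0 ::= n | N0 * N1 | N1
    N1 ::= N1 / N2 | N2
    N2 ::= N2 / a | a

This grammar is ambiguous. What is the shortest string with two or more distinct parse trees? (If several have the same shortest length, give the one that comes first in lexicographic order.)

a / a

length 1: no string has ≥2 trees
length 3: a / a has 2 parse trees

Two derivations of a / a:
  N0 ⇒ N1 ⇒ N1 / N2 ⇒ N2 / N2 ⇒ a / N2 ⇒ a / a
  N0 ⇒ N1 ⇒ N2 ⇒ N2 / a ⇒ a / a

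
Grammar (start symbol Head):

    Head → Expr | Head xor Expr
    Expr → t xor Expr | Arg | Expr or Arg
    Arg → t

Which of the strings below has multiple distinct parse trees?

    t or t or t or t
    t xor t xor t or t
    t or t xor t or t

t or t or t or t: 1 tree
t xor t xor t or t: 7 trees
t or t xor t or t: 1 tree

t xor t xor t or t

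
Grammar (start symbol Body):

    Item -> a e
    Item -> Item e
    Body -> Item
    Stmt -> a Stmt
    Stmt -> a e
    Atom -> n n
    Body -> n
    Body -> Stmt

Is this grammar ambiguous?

Ambiguous

Witness: a e

Derivation 1: Body ⇒ Item ⇒ a e
Derivation 2: Body ⇒ Stmt ⇒ a e

Two distinct leftmost derivations for the same string.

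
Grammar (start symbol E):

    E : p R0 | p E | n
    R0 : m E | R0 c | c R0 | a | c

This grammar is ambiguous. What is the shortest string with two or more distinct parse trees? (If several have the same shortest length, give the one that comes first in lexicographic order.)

p c c

length 1: no string has ≥2 trees
length 2: no string has ≥2 trees
length 3: p c c has 2 parse trees

Two derivations of p c c:
  E ⇒ p R0 ⇒ p R0 c ⇒ p c c
  E ⇒ p R0 ⇒ p c R0 ⇒ p c c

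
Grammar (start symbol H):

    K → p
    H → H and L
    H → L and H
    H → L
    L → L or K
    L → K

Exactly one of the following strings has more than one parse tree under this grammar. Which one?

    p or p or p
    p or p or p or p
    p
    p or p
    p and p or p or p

p or p or p: 1 tree
p or p or p or p: 1 tree
p: 1 tree
p or p: 1 tree
p and p or p or p: 2 trees

p and p or p or p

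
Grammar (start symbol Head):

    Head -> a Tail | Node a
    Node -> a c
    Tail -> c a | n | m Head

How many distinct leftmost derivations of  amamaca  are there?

Parse trees for amamaca:
  [Head a [Tail m [Head a [Tail m [Head a [Tail c a]]]]]]
  [Head a [Tail m [Head a [Tail m [Head [Node a c] a]]]]]

2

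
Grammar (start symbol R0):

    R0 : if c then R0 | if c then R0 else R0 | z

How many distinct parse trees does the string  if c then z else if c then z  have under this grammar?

1

Parse trees for if c then z else if c then z:
  [R0 if c then [R0 z] else [R0 if c then [R0 z]]]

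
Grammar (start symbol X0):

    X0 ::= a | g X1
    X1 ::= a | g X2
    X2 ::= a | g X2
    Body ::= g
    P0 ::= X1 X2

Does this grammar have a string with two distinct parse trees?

Only X0, X1, X2 are reachable from X0; ignoring the rest: Each reachable nonterminal has at most one production per leading terminal, and all productions are right-linear; the derivation is determined token-by-token.

Unambiguous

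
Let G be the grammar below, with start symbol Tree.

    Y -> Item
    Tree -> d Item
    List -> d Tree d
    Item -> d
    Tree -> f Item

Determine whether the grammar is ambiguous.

Unambiguous

(List, Y are unreachable from Tree, so their rules don't affect L(Tree).) Each reachable nonterminal has at most one production per leading terminal, and all productions are right-linear; the derivation is determined token-by-token.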